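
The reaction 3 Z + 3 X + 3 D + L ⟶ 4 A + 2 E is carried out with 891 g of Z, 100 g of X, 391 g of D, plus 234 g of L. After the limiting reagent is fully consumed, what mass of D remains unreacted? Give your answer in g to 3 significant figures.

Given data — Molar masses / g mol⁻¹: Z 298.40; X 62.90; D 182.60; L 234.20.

101 g

n(Z) = 891.0 / 298.40 = 2.986 mol
n(X) = 100.0 / 62.90 = 1.590 mol
n(D) = 391.0 / 182.60 = 2.141 mol
n(L) = 234.0 / 234.20 = 0.9991 mol
n/ν for Z = 2.986/3 = 0.9953
n/ν for X = 1.590/3 = 0.5300
n/ν for D = 2.141/3 = 0.7137
n/ν for L = 0.9991/1 = 0.9991
Smallest n/ν is X → limiting reagent.
D consumed = (3/3) × 1.590 = 1.590 mol
D remaining = 2.141 − 1.590 = 0.5510 mol
mass = 0.5510 × 182.60 = 100.6 g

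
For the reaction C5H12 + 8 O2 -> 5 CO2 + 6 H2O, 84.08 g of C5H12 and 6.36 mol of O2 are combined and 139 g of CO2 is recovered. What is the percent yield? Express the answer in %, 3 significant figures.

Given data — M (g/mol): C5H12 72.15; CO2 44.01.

79.5 %

n(C5H12) = 84.08 / 72.15 = 1.165 mol
n(O2) = 6.360 mol
n/ν for C5H12 = 1.165/1 = 1.165
n/ν for O2 = 6.360/8 = 0.7950
Smallest n/ν is O2 → limiting reagent.
theoretical n(CO2) = (5/8) × 6.360 = 3.975 mol → 174.9 g
% yield = 139 / 174.9 × 100 = 79.47 %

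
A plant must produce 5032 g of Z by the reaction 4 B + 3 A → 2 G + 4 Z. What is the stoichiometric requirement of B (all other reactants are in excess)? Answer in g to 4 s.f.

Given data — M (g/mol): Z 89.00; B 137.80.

n(Z) = 5032 / 89.00 = 56.54 mol
n(B) = (4/4) × 56.54 = 56.54 mol
mass = 56.54 × 137.80 = 7791 g

7791 g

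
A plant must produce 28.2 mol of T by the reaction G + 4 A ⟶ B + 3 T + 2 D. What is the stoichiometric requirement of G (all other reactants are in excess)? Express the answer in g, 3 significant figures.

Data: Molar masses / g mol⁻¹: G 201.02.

1890 g

n(T) = 28.20 mol
n(G) = (1/3) × 28.20 = 9.400 mol
mass = 9.400 × 201.02 = 1890 g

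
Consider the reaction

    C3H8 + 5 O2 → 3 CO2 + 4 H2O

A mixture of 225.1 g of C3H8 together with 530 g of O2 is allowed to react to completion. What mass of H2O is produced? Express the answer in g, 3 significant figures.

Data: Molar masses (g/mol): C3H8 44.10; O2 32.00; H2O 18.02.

239 g

n(C3H8) = 225.1 / 44.10 = 5.104 mol
n(O2) = 530.0 / 32.00 = 16.56 mol
n/ν for C3H8 = 5.104/1 = 5.104
n/ν for O2 = 16.56/5 = 3.312
Smallest n/ν is O2 → limiting reagent.
n(H2O) = (4/5) × 16.56 = 13.25 mol
mass = 13.25 × 18.02 = 238.8 g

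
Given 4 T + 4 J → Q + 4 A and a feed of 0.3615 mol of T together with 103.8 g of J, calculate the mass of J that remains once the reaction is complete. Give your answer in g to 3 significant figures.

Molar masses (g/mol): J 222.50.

n(T) = 0.3615 mol
n(J) = 103.8 / 222.50 = 0.4665 mol
n/ν for T = 0.3615/4 = 0.09038
n/ν for J = 0.4665/4 = 0.1166
Smallest n/ν is T → limiting reagent.
J consumed = (4/4) × 0.3615 = 0.3615 mol
J remaining = 0.4665 − 0.3615 = 0.1050 mol
mass = 0.1050 × 222.50 = 23.36 g

23.4 g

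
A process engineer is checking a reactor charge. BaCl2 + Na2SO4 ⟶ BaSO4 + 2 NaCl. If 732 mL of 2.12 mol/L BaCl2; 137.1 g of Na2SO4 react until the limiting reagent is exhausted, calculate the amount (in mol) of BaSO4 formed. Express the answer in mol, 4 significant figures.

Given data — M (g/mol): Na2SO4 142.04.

0.9652 mol

n(BaCl2) = 2.12 × 732.0/1000 = 1.552 mol
n(Na2SO4) = 137.1 / 142.04 = 0.9652 mol
n/ν for BaCl2 = 1.552/1 = 1.552
n/ν for Na2SO4 = 0.9652/1 = 0.9652
Smallest n/ν is Na2SO4 → limiting reagent.
n(BaSO4) = (1/1) × 0.9652 = 0.9652 mol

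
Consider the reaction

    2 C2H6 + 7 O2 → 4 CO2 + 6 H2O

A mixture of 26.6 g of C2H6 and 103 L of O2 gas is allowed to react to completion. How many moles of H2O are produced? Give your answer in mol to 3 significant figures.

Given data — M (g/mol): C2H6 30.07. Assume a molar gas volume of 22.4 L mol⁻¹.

2.65 mol

n(C2H6) = 26.60 / 30.07 = 0.8846 mol
n(O2) = 103.0 / 22.4 = 4.598 mol
n/ν for C2H6 = 0.8846/2 = 0.4423
n/ν for O2 = 4.598/7 = 0.6569
Smallest n/ν is C2H6 → limiting reagent.
n(H2O) = (6/2) × 0.8846 = 2.654 mol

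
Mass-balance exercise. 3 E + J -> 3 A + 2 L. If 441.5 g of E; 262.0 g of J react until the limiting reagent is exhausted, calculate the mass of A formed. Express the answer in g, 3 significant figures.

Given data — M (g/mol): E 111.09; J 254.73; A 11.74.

n(E) = 441.5 / 111.09 = 3.974 mol
n(J) = 262.0 / 254.73 = 1.029 mol
n/ν → E: 1.325, J: 1.029; J is limiting.
n(A) = (3/1) × 1.029 = 3.087 mol
mass = 3.087 × 11.74 = 36.24 g

36.2 g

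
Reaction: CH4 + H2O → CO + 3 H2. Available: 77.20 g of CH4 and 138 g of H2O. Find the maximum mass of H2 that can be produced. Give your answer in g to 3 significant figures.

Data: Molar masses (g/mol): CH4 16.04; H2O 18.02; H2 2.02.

29.2 g

n(CH4) = 77.20 / 16.04 = 4.813 mol
n(H2O) = 138.0 / 18.02 = 7.658 mol
n/ν → CH4: 4.813, H2O: 7.658; CH4 is limiting.
n(H2) = (3/1) × 4.813 = 14.44 mol
mass = 14.44 × 2.02 = 29.17 g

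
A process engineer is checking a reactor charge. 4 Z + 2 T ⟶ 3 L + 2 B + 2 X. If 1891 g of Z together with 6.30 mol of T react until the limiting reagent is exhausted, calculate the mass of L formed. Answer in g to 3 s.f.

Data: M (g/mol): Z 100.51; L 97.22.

n(Z) = 1891 / 100.51 = 18.81 mol
n(T) = 6.300 mol
n/ν for Z = 18.81/4 = 4.703
n/ν for T = 6.300/2 = 3.150
Smallest n/ν is T → limiting reagent.
n(L) = (3/2) × 6.300 = 9.450 mol
mass = 9.450 × 97.22 = 918.7 g

919 g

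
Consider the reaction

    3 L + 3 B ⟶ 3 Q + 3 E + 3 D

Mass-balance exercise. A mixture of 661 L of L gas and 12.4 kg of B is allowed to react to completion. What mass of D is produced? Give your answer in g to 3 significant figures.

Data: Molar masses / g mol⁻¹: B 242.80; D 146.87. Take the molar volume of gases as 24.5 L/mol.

n(L) = 661.0 / 24.5 = 26.98 mol
n(B) = 12.40×1000 / 242.80 = 51.07 mol
n/ν for L = 26.98/3 = 8.993
n/ν for B = 51.07/3 = 17.02
Smallest n/ν is L → limiting reagent.
n(D) = (3/3) × 26.98 = 26.98 mol
mass = 26.98 × 146.87 = 3963 g

3960 g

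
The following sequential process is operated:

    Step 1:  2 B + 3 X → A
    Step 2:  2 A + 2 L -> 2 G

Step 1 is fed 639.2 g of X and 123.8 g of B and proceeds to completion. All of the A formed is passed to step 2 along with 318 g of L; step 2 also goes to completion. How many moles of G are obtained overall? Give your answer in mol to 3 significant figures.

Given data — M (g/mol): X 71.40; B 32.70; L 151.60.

Step 1:
n(X) = 639.2 / 71.40 = 8.952 mol
n(B) = 123.8 / 32.70 = 3.786 mol
n/ν for X = 8.952/3 = 2.984
n/ν for B = 3.786/2 = 1.893
Smallest n/ν is B → limiting reagent.
n(A) produced = (1/2) × 3.786 = 1.893 mol
Step 2:
n(A) available = 1.893 mol
n(L) = 318.0 / 151.60 = 2.098 mol
n/ν for A = 1.893/2 = 0.9465
n/ν for L = 2.098/2 = 1.049
Smallest n/ν is A → limiting reagent.
n(G) = (2/2) × 1.893 = 1.893 mol

1.89 mol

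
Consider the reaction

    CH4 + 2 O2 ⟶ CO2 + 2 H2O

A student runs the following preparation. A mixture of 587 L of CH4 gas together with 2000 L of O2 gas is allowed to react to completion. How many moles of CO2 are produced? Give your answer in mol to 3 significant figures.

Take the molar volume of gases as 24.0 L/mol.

n(CH4) = 587.0 / 24.0 = 24.46 mol
n(O2) = 2000 / 24.0 = 83.33 mol
n/ν for CH4 = 24.46/1 = 24.46
n/ν for O2 = 83.33/2 = 41.67
Smallest n/ν is CH4 → limiting reagent.
n(CO2) = (1/1) × 24.46 = 24.46 mol

24.5 mol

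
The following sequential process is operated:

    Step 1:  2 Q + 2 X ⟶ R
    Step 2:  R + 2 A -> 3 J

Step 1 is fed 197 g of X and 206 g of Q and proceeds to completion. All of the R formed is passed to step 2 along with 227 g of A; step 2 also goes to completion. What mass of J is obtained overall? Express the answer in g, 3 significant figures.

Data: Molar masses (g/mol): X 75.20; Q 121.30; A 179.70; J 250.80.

475 g

Step 1:
n(X) = 197.0 / 75.20 = 2.620 mol
n(Q) = 206.0 / 121.30 = 1.698 mol
n/ν for X = 2.620/2 = 1.310
n/ν for Q = 1.698/2 = 0.8490
Smallest n/ν is Q → limiting reagent.
n(R) produced = (1/2) × 1.698 = 0.8490 mol
Step 2:
n(R) available = 0.8490 mol
n(A) = 227.0 / 179.70 = 1.263 mol
n/ν for R = 0.8490/1 = 0.8490
n/ν for A = 1.263/2 = 0.6315
Smallest n/ν is A → limiting reagent.
n(J) = (3/2) × 1.263 = 1.895 mol
mass = 1.895 × 250.80 = 475.3 g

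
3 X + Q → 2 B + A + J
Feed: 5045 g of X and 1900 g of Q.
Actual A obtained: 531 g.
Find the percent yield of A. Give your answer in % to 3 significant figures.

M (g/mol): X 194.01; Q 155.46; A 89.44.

n(X) = 5045 / 194.01 = 26.00 mol
n(Q) = 1900 / 155.46 = 12.22 mol
n/ν for X = 26.00/3 = 8.667
n/ν for Q = 12.22/1 = 12.22
Smallest n/ν is X → limiting reagent.
theoretical n(A) = (1/3) × 26.00 = 8.667 mol → 775.2 g
% yield = 531 / 775.2 × 100 = 68.50 %

68.5 %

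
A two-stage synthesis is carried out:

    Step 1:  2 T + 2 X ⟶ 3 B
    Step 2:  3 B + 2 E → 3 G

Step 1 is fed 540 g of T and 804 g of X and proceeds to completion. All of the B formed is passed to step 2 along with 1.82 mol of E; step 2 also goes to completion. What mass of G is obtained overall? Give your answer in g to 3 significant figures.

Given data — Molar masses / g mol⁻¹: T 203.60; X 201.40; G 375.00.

1020 g

Step 1:
n(T) = 540.0 / 203.60 = 2.652 mol
n(X) = 804.0 / 201.40 = 3.992 mol
n/ν for T = 2.652/2 = 1.326
n/ν for X = 3.992/2 = 1.996
Smallest n/ν is T → limiting reagent.
n(B) produced = (3/2) × 2.652 = 3.978 mol
Step 2:
n(B) available = 3.978 mol
n(E) = 1.820 mol
n/ν for B = 3.978/3 = 1.326
n/ν for E = 1.820/2 = 0.9100
Smallest n/ν is E → limiting reagent.
n(G) = (3/2) × 1.820 = 2.730 mol
mass = 2.730 × 375.00 = 1024 g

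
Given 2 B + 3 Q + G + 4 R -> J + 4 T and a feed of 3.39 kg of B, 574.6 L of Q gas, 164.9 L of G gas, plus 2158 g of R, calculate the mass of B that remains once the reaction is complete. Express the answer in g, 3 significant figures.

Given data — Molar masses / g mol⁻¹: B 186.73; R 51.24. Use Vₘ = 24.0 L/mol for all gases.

824 g

n(B) = 3.390×1000 / 186.73 = 18.15 mol
n(Q) = 574.6 / 24.0 = 23.94 mol
n(G) = 164.9 / 24.0 = 6.871 mol
n(R) = 2158 / 51.24 = 42.12 mol
n/ν for B = 18.15/2 = 9.075
n/ν for Q = 23.94/3 = 7.980
n/ν for G = 6.871/1 = 6.871
n/ν for R = 42.12/4 = 10.53
Smallest n/ν is G → limiting reagent.
B consumed = (2/1) × 6.871 = 13.74 mol
B remaining = 18.15 − 13.74 = 4.410 mol
mass = 4.410 × 186.73 = 823.5 g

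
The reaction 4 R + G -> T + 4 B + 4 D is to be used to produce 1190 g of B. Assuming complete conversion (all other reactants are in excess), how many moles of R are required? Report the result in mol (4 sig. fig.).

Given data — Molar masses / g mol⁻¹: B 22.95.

n(B) = 1190 / 22.95 = 51.85 mol
n(R) = (4/4) × 51.85 = 51.85 mol

51.85 mol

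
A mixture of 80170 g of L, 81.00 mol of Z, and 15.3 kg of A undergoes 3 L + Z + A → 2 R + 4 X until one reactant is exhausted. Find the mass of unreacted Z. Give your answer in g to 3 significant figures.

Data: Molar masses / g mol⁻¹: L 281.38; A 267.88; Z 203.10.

4850 g

n(L) = 80170 / 281.38 = 284.9 mol
n(Z) = 81.00 mol
n(A) = 15.30×1000 / 267.88 = 57.12 mol
n/ν → L: 94.97, Z: 81.00, A: 57.12; A is limiting.
Z consumed = (1/1) × 57.12 = 57.12 mol
Z remaining = 81.00 − 57.12 = 23.88 mol
mass = 23.88 × 203.10 = 4850 g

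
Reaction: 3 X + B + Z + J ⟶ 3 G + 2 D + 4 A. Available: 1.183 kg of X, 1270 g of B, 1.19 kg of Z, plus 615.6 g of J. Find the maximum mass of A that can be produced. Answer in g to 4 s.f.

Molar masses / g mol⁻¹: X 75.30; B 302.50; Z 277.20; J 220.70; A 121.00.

n(X) = 1.183×1000 / 75.30 = 15.71 mol
n(B) = 1270 / 302.50 = 4.198 mol
n(Z) = 1.190×1000 / 277.20 = 4.293 mol
n(J) = 615.6 / 220.70 = 2.789 mol
n/ν for X = 15.71/3 = 5.237
n/ν for B = 4.198/1 = 4.198
n/ν for Z = 4.293/1 = 4.293
n/ν for J = 2.789/1 = 2.789
Smallest n/ν is J → limiting reagent.
n(A) = (4/1) × 2.789 = 11.16 mol
mass = 11.16 × 121.00 = 1350 g

1350 g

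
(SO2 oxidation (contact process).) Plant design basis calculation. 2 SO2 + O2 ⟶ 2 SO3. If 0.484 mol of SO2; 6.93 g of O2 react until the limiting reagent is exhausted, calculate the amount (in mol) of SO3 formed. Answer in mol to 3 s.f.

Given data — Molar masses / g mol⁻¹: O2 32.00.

n(SO2) = 0.4840 mol
n(O2) = 6.930 / 32.00 = 0.2166 mol
n/ν for SO2 = 0.4840/2 = 0.2420
n/ν for O2 = 0.2166/1 = 0.2166
Smallest n/ν is O2 → limiting reagent.
n(SO3) = (2/1) × 0.2166 = 0.4332 mol

0.433 mol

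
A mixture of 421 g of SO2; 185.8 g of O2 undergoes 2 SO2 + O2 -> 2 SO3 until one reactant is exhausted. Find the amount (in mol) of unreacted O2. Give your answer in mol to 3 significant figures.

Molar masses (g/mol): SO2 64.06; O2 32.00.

n(SO2) = 421.0 / 64.06 = 6.572 mol
n(O2) = 185.8 / 32.00 = 5.806 mol
n/ν for SO2 = 6.572/2 = 3.286
n/ν for O2 = 5.806/1 = 5.806
Smallest n/ν is SO2 → limiting reagent.
O2 consumed = (1/2) × 6.572 = 3.286 mol
O2 remaining = 5.806 − 3.286 = 2.520 mol

2.52 mol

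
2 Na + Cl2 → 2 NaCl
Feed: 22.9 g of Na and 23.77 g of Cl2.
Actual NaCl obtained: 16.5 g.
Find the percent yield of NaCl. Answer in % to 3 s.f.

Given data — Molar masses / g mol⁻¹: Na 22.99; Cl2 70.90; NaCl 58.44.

n(Na) = 22.90 / 22.99 = 0.9961 mol
n(Cl2) = 23.77 / 70.90 = 0.3353 mol
n/ν for Na = 0.9961/2 = 0.4981
n/ν for Cl2 = 0.3353/1 = 0.3353
Smallest n/ν is Cl2 → limiting reagent.
theoretical n(NaCl) = (2/1) × 0.3353 = 0.6706 mol → 39.19 g
% yield = 16.5 / 39.19 × 100 = 42.10 %

42.1 %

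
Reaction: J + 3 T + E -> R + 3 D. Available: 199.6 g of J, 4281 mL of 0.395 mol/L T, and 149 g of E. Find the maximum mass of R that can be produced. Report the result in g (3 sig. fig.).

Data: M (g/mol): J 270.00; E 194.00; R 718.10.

405 g

n(J) = 199.6 / 270.00 = 0.7393 mol
n(T) = 0.395 × 4281/1000 = 1.691 mol
n(E) = 149.0 / 194.00 = 0.7680 mol
n/ν for J = 0.7393/1 = 0.7393
n/ν for T = 1.691/3 = 0.5637
n/ν for E = 0.7680/1 = 0.7680
Smallest n/ν is T → limiting reagent.
n(R) = (1/3) × 1.691 = 0.5637 mol
mass = 0.5637 × 718.10 = 404.8 g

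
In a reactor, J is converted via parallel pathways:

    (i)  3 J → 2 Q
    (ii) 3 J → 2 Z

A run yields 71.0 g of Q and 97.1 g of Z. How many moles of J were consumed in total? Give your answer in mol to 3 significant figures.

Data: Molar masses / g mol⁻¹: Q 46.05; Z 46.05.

n(Q) = 71.0 / 46.05 = 1.542 mol
n(Z) = 97.1 / 46.05 = 2.109 mol
n(J) via (i) = (3/2)×1.542 = 2.313 mol
n(J) via (ii) = (3/2)×2.109 = 3.164 mol
total n(J) = 2.313 + 3.164 = 5.477 mol

5.48 mol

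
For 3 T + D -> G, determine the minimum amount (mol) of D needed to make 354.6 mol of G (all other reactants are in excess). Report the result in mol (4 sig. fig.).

n(G) = 354.6 mol
n(D) = (1/1) × 354.6 = 354.6 mol

354.6 mol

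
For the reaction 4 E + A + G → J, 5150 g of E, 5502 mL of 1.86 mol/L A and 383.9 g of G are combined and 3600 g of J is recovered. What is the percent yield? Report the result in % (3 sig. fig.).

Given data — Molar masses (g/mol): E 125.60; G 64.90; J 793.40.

n(E) = 5150 / 125.60 = 41.00 mol
n(A) = 1.86 × 5502/1000 = 10.23 mol
n(G) = 383.9 / 64.90 = 5.915 mol
n/ν → E: 10.25, A: 10.23, G: 5.915; G is limiting.
theoretical n(J) = (1/1) × 5.915 = 5.915 mol → 4693 g
% yield = 3600 / 4693 × 100 = 76.71 %

76.7 %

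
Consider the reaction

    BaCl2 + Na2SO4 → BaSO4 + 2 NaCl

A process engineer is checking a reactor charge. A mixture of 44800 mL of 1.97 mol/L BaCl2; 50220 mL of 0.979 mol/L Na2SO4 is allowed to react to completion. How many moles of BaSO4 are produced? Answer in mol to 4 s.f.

n(BaCl2) = 1.97 × 44800/1000 = 88.26 mol
n(Na2SO4) = 0.979 × 50220/1000 = 49.17 mol
n/ν for BaCl2 = 88.26/1 = 88.26
n/ν for Na2SO4 = 49.17/1 = 49.17
Smallest n/ν is Na2SO4 → limiting reagent.
n(BaSO4) = (1/1) × 49.17 = 49.17 mol

49.17 mol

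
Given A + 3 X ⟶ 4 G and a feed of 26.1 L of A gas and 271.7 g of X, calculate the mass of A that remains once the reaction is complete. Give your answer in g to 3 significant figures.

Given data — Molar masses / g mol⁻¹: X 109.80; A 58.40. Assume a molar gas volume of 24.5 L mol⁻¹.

14.0 g

n(A) = 26.10 / 24.5 = 1.065 mol
n(X) = 271.7 / 109.80 = 2.474 mol
n/ν for A = 1.065/1 = 1.065
n/ν for X = 2.474/3 = 0.8247
Smallest n/ν is X → limiting reagent.
A consumed = (1/3) × 2.474 = 0.8247 mol
A remaining = 1.065 − 0.8247 = 0.2403 mol
mass = 0.2403 × 58.40 = 14.03 g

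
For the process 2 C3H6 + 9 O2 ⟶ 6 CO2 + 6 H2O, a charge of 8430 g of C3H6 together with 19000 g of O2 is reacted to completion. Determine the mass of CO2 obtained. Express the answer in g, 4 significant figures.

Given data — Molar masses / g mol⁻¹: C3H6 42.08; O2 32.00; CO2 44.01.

n(C3H6) = 8430 / 42.08 = 200.3 mol
n(O2) = 19000 / 32.00 = 593.8 mol
n/ν → C3H6: 100.2, O2: 65.98; O2 is limiting.
n(CO2) = (6/9) × 593.8 = 395.9 mol
mass = 395.9 × 44.01 = 17420 g

17420 g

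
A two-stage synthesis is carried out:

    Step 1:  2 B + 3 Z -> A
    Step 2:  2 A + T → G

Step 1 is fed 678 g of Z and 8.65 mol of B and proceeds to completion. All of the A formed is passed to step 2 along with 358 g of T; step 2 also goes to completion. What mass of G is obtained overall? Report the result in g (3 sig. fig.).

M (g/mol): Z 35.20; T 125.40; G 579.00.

Step 1:
n(Z) = 678.0 / 35.20 = 19.26 mol
n(B) = 8.650 mol
n/ν for Z = 19.26/3 = 6.420
n/ν for B = 8.650/2 = 4.325
Smallest n/ν is B → limiting reagent.
n(A) produced = (1/2) × 8.650 = 4.325 mol
Step 2:
n(A) available = 4.325 mol
n(T) = 358.0 / 125.40 = 2.855 mol
n/ν for A = 4.325/2 = 2.163
n/ν for T = 2.855/1 = 2.855
Smallest n/ν is A → limiting reagent.
n(G) = (1/2) × 4.325 = 2.163 mol
mass = 2.163 × 579.00 = 1252 g

1250 g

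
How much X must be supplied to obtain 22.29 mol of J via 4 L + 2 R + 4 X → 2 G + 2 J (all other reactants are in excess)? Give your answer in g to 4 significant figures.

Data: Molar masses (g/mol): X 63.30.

2822 g

n(J) = 22.29 mol
n(X) = (4/2) × 22.29 = 44.58 mol
mass = 44.58 × 63.30 = 2822 g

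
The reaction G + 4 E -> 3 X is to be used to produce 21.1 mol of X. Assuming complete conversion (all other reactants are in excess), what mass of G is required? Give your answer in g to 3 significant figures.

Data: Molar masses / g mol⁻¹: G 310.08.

n(X) = 21.10 mol
n(G) = (1/3) × 21.10 = 7.033 mol
mass = 7.033 × 310.08 = 2181 g

2180 g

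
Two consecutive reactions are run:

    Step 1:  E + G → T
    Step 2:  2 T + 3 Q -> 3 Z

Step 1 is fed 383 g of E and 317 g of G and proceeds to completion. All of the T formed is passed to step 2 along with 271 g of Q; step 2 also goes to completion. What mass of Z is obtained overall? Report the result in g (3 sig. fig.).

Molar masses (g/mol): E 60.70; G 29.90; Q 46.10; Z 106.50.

626 g

Step 1:
n(E) = 383.0 / 60.70 = 6.310 mol
n(G) = 317.0 / 29.90 = 10.60 mol
n/ν → E: 6.310, G: 10.60; E is limiting.
n(T) produced = (1/1) × 6.310 = 6.310 mol
Step 2:
n(T) available = 6.310 mol
n(Q) = 271.0 / 46.10 = 5.879 mol
n/ν → T: 3.155, Q: 1.960; Q is limiting.
n(Z) = (3/3) × 5.879 = 5.879 mol
mass = 5.879 × 106.50 = 626.1 g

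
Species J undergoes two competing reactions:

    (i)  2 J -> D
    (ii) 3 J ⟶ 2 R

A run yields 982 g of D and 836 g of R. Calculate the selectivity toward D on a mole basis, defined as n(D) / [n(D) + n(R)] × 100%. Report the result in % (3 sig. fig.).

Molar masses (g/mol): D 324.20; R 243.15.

n(D) = 982 / 324.20 = 3.029 mol
n(R) = 836 / 243.15 = 3.438 mol
selectivity = 3.029/(3.029+3.438) × 100 = 46.84 %

46.8 %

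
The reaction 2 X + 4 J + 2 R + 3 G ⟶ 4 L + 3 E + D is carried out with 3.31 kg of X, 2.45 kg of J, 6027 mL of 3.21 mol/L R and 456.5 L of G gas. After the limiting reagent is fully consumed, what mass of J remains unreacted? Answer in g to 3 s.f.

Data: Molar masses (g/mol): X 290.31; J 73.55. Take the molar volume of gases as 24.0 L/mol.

773 g

n(X) = 3.310×1000 / 290.31 = 11.40 mol
n(J) = 2.450×1000 / 73.55 = 33.31 mol
n(R) = 3.21 × 6027/1000 = 19.35 mol
n(G) = 456.5 / 24.0 = 19.02 mol
n/ν → X: 5.700, J: 8.328, R: 9.675, G: 6.340; X is limiting.
J consumed = (4/2) × 11.40 = 22.80 mol
J remaining = 33.31 − 22.80 = 10.51 mol
mass = 10.51 × 73.55 = 773.0 g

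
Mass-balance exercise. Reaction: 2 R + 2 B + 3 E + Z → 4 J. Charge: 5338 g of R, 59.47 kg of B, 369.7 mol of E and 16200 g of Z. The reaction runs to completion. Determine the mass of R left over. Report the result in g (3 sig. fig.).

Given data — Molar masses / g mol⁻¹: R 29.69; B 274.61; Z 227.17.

n(R) = 5338 / 29.69 = 179.8 mol
n(B) = 59.47×1000 / 274.61 = 216.6 mol
n(E) = 369.7 mol
n(Z) = 16200 / 227.17 = 71.31 mol
n/ν → R: 89.90, B: 108.3, E: 123.2, Z: 71.31; Z is limiting.
R consumed = (2/1) × 71.31 = 142.6 mol
R remaining = 179.8 − 142.6 = 37.20 mol
mass = 37.20 × 29.69 = 1104 g

1100 g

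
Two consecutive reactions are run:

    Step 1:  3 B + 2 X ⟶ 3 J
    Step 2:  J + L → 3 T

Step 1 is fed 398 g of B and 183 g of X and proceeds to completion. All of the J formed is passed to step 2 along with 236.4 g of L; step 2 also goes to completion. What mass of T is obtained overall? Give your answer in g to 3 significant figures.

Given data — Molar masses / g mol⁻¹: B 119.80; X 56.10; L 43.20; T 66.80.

Step 1:
n(B) = 398.0 / 119.80 = 3.322 mol
n(X) = 183.0 / 56.10 = 3.262 mol
n/ν for B = 3.322/3 = 1.107
n/ν for X = 3.262/2 = 1.631
Smallest n/ν is B → limiting reagent.
n(J) produced = (3/3) × 3.322 = 3.322 mol
Step 2:
n(J) available = 3.322 mol
n(L) = 236.4 / 43.20 = 5.472 mol
n/ν for J = 3.322/1 = 3.322
n/ν for L = 5.472/1 = 5.472
Smallest n/ν is J → limiting reagent.
n(T) = (3/1) × 3.322 = 9.966 mol
mass = 9.966 × 66.80 = 665.7 g

666 g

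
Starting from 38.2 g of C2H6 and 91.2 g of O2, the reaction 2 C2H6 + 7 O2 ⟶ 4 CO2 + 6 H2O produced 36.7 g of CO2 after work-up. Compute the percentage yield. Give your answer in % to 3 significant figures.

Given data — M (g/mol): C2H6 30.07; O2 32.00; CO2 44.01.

51.2 %

n(C2H6) = 38.20 / 30.07 = 1.270 mol
n(O2) = 91.20 / 32.00 = 2.850 mol
n/ν → C2H6: 0.6350, O2: 0.4071; O2 is limiting.
theoretical n(CO2) = (4/7) × 2.850 = 1.629 mol → 71.69 g
% yield = 36.7 / 71.69 × 100 = 51.19 %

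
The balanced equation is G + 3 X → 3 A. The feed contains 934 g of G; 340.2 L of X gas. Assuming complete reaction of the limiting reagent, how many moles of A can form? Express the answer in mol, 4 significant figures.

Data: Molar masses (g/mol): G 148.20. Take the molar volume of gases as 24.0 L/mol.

14.18 mol

n(G) = 934.0 / 148.20 = 6.302 mol
n(X) = 340.2 / 24.0 = 14.18 mol
n/ν for G = 6.302/1 = 6.302
n/ν for X = 14.18/3 = 4.727
Smallest n/ν is X → limiting reagent.
n(A) = (3/3) × 14.18 = 14.18 mol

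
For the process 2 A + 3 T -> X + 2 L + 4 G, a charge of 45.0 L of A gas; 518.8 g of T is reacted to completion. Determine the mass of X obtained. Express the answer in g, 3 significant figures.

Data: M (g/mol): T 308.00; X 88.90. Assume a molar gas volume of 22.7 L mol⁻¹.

n(A) = 45.00 / 22.7 = 1.982 mol
n(T) = 518.8 / 308.00 = 1.684 mol
n/ν for A = 1.982/2 = 0.9910
n/ν for T = 1.684/3 = 0.5613
Smallest n/ν is T → limiting reagent.
n(X) = (1/3) × 1.684 = 0.5613 mol
mass = 0.5613 × 88.90 = 49.90 g

49.9 g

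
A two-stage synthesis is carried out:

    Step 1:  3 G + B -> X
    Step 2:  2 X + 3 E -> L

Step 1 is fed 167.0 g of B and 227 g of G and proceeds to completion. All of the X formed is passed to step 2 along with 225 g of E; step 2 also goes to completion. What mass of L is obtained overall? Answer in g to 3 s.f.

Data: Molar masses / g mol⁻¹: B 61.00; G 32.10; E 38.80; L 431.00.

508 g

Step 1:
n(B) = 167.0 / 61.00 = 2.738 mol
n(G) = 227.0 / 32.10 = 7.072 mol
n/ν → B: 2.738, G: 2.357; G is limiting.
n(X) produced = (1/3) × 7.072 = 2.357 mol
Step 2:
n(X) available = 2.357 mol
n(E) = 225.0 / 38.80 = 5.799 mol
n/ν → X: 1.179, E: 1.933; X is limiting.
n(L) = (1/2) × 2.357 = 1.179 mol
mass = 1.179 × 431.00 = 508.1 g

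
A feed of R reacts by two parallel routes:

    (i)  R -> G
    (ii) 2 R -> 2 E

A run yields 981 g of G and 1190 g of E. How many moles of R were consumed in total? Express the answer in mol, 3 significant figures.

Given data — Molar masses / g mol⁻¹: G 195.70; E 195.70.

11.1 mol

n(G) = 981 / 195.70 = 5.013 mol
n(E) = 1190 / 195.70 = 6.081 mol
n(R) via (i) = (1/1)×5.013 = 5.013 mol
n(R) via (ii) = (2/2)×6.081 = 6.081 mol
total n(R) = 5.013 + 6.081 = 11.09 mol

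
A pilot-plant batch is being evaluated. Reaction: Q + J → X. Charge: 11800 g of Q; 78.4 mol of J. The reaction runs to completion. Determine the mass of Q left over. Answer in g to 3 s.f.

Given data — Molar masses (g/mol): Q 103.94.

3650 g

n(Q) = 11800 / 103.94 = 113.5 mol
n(J) = 78.40 mol
n/ν → Q: 113.5, J: 78.40; J is limiting.
Q consumed = (1/1) × 78.40 = 78.40 mol
Q remaining = 113.5 − 78.40 = 35.10 mol
mass = 35.10 × 103.94 = 3648 g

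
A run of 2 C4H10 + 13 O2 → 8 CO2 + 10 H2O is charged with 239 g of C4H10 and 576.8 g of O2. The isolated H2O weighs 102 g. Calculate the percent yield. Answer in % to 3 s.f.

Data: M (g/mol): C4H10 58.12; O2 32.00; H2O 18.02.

n(C4H10) = 239.0 / 58.12 = 4.112 mol
n(O2) = 576.8 / 32.00 = 18.03 mol
n/ν → C4H10: 2.056, O2: 1.387; O2 is limiting.
theoretical n(H2O) = (10/13) × 18.03 = 13.87 mol → 249.9 g
% yield = 102 / 249.9 × 100 = 40.82 %

40.8 %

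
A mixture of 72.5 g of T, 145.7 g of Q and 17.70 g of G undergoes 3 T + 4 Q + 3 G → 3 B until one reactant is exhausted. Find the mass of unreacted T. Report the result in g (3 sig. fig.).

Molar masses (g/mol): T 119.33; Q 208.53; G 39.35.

n(T) = 72.50 / 119.33 = 0.6076 mol
n(Q) = 145.7 / 208.53 = 0.6987 mol
n(G) = 17.70 / 39.35 = 0.4498 mol
n/ν for T = 0.6076/3 = 0.2025
n/ν for Q = 0.6987/4 = 0.1747
n/ν for G = 0.4498/3 = 0.1499
Smallest n/ν is G → limiting reagent.
T consumed = (3/3) × 0.4498 = 0.4498 mol
T remaining = 0.6076 − 0.4498 = 0.1578 mol
mass = 0.1578 × 119.33 = 18.83 g

18.8 g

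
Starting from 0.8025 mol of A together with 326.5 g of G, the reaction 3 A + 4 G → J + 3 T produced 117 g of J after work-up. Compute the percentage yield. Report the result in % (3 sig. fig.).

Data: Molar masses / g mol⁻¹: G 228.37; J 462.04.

n(A) = 0.8025 mol
n(G) = 326.5 / 228.37 = 1.430 mol
n/ν for A = 0.8025/3 = 0.2675
n/ν for G = 1.430/4 = 0.3575
Smallest n/ν is A → limiting reagent.
theoretical n(J) = (1/3) × 0.8025 = 0.2675 mol → 123.6 g
% yield = 117 / 123.6 × 100 = 94.66 %

94.7 %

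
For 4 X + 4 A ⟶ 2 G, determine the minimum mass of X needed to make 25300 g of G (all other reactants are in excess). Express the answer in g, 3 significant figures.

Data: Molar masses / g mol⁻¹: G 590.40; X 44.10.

n(G) = 25300 / 590.40 = 42.85 mol
n(X) = (4/2) × 42.85 = 85.70 mol
mass = 85.70 × 44.10 = 3779 g

3780 g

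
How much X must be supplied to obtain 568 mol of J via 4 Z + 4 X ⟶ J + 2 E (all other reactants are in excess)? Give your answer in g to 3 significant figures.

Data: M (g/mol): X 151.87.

345000 g

n(J) = 568.0 mol
n(X) = (4/1) × 568.0 = 2272 mol
mass = 2272 × 151.87 = 345000 g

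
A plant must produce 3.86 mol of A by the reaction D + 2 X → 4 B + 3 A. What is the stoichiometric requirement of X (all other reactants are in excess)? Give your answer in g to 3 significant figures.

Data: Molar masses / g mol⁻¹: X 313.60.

807 g

n(A) = 3.860 mol
n(X) = (2/3) × 3.860 = 2.573 mol
mass = 2.573 × 313.60 = 806.9 g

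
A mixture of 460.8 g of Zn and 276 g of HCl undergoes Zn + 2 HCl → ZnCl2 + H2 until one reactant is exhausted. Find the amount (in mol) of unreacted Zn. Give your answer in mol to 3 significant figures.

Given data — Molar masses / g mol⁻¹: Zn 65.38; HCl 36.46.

n(Zn) = 460.8 / 65.38 = 7.048 mol
n(HCl) = 276.0 / 36.46 = 7.570 mol
n/ν for Zn = 7.048/1 = 7.048
n/ν for HCl = 7.570/2 = 3.785
Smallest n/ν is HCl → limiting reagent.
Zn consumed = (1/2) × 7.570 = 3.785 mol
Zn remaining = 7.048 − 3.785 = 3.263 mol

3.26 mol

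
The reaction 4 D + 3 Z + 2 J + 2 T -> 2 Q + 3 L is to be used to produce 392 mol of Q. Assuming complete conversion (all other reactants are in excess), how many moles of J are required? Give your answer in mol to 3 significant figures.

n(Q) = 392.0 mol
n(J) = (2/2) × 392.0 = 392.0 mol

392 mol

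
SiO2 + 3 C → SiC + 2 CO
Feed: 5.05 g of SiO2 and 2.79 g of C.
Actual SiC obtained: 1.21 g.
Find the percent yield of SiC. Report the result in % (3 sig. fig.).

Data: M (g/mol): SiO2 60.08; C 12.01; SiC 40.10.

39.0 %

n(SiO2) = 5.050 / 60.08 = 0.08405 mol
n(C) = 2.790 / 12.01 = 0.2323 mol
n/ν → SiO2: 0.08405, C: 0.07743; C is limiting.
theoretical n(SiC) = (1/3) × 0.2323 = 0.07743 mol → 3.105 g
% yield = 1.21 / 3.105 × 100 = 38.97 %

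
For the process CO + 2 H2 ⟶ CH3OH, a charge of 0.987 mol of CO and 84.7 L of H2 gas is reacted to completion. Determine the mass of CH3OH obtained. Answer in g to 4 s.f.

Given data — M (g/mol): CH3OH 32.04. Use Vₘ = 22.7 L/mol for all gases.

n(CO) = 0.9870 mol
n(H2) = 84.70 / 22.7 = 3.731 mol
n/ν for CO = 0.9870/1 = 0.9870
n/ν for H2 = 3.731/2 = 1.866
Smallest n/ν is CO → limiting reagent.
n(CH3OH) = (1/1) × 0.9870 = 0.9870 mol
mass = 0.9870 × 32.04 = 31.62 g

31.62 g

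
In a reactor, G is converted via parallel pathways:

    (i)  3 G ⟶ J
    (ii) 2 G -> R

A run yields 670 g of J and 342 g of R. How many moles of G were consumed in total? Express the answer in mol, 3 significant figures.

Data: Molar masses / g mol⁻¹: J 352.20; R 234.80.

8.62 mol

n(J) = 670 / 352.20 = 1.902 mol
n(R) = 342 / 234.80 = 1.457 mol
n(G) via (i) = (3/1)×1.902 = 5.706 mol
n(G) via (ii) = (2/1)×1.457 = 2.914 mol
total n(G) = 5.706 + 2.914 = 8.620 mol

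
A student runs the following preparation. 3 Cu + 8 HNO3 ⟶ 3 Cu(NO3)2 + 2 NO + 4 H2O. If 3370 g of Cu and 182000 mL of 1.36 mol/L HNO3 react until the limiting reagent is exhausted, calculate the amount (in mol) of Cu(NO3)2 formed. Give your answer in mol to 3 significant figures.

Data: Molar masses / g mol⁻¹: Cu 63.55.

n(Cu) = 3370 / 63.55 = 53.03 mol
n(HNO3) = 1.36 × 182000/1000 = 247.5 mol
n/ν for Cu = 53.03/3 = 17.68
n/ν for HNO3 = 247.5/8 = 30.94
Smallest n/ν is Cu → limiting reagent.
n(Cu(NO3)2) = (3/3) × 53.03 = 53.03 mol

53.0 mol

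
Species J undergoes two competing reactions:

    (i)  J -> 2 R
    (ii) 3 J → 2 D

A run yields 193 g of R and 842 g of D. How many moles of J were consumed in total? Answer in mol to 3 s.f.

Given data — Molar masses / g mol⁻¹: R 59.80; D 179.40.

n(R) = 193 / 59.80 = 3.227 mol
n(D) = 842 / 179.40 = 4.693 mol
n(J) via (i) = (1/2)×3.227 = 1.614 mol
n(J) via (ii) = (3/2)×4.693 = 7.040 mol
total n(J) = 1.614 + 7.040 = 8.654 mol

8.65 mol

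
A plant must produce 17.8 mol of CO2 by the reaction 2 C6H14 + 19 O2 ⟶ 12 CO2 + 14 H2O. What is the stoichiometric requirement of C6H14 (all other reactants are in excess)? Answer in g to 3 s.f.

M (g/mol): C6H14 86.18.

256 g

n(CO2) = 17.80 mol
n(C6H14) = (2/12) × 17.80 = 2.967 mol
mass = 2.967 × 86.18 = 255.7 g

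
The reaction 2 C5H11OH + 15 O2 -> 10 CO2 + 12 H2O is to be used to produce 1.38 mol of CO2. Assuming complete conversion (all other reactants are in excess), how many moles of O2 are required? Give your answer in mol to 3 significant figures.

2.07 mol

n(CO2) = 1.380 mol
n(O2) = (15/10) × 1.380 = 2.070 mol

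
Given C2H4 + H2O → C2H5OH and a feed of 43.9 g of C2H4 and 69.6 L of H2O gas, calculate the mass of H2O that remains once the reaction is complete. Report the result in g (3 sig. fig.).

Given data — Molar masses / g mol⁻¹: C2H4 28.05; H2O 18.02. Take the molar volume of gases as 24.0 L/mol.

n(C2H4) = 43.90 / 28.05 = 1.565 mol
n(H2O) = 69.60 / 24.0 = 2.900 mol
n/ν → C2H4: 1.565, H2O: 2.900; C2H4 is limiting.
H2O consumed = (1/1) × 1.565 = 1.565 mol
H2O remaining = 2.900 − 1.565 = 1.335 mol
mass = 1.335 × 18.02 = 24.06 g

24.1 g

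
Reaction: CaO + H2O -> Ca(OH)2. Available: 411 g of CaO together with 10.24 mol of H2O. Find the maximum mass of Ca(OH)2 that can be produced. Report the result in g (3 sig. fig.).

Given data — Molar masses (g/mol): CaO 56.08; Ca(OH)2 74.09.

543 g

n(CaO) = 411.0 / 56.08 = 7.329 mol
n(H2O) = 10.24 mol
n/ν for CaO = 7.329/1 = 7.329
n/ν for H2O = 10.24/1 = 10.24
Smallest n/ν is CaO → limiting reagent.
n(Ca(OH)2) = (1/1) × 7.329 = 7.329 mol
mass = 7.329 × 74.09 = 543.0 g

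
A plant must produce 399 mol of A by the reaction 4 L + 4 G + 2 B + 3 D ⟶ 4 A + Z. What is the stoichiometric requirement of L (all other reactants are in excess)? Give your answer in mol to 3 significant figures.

n(A) = 399.0 mol
n(L) = (4/4) × 399.0 = 399.0 mol

399 mol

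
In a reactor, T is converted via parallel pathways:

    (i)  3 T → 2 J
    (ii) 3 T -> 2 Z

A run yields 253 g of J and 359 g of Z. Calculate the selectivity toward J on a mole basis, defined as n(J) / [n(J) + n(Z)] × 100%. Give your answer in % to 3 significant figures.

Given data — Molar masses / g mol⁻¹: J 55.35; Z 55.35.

41.3 %

n(J) = 253 / 55.35 = 4.571 mol
n(Z) = 359 / 55.35 = 6.486 mol
selectivity = 4.571/(4.571+6.486) × 100 = 41.34 %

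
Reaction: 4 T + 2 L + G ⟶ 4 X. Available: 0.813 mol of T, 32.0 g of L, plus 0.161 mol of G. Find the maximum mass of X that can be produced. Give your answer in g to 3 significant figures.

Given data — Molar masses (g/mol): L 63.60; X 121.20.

78.1 g

n(T) = 0.8130 mol
n(L) = 32.00 / 63.60 = 0.5031 mol
n(G) = 0.1610 mol
n/ν for T = 0.8130/4 = 0.2033
n/ν for L = 0.5031/2 = 0.2516
n/ν for G = 0.1610/1 = 0.1610
Smallest n/ν is G → limiting reagent.
n(X) = (4/1) × 0.1610 = 0.6440 mol
mass = 0.6440 × 121.20 = 78.05 g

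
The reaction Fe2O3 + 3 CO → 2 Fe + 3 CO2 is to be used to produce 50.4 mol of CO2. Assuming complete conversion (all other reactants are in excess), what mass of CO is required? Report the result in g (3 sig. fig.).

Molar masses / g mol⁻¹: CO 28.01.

n(CO2) = 50.40 mol
n(CO) = (3/3) × 50.40 = 50.40 mol
mass = 50.40 × 28.01 = 1412 g

1410 g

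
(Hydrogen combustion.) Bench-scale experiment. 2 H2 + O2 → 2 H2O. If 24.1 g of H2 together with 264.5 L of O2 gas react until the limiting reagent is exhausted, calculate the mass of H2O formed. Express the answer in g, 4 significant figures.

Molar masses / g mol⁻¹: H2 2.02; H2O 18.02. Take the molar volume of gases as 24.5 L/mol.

n(H2) = 24.10 / 2.02 = 11.93 mol
n(O2) = 264.5 / 24.5 = 10.80 mol
n/ν → H2: 5.965, O2: 10.80; H2 is limiting.
n(H2O) = (2/2) × 11.93 = 11.93 mol
mass = 11.93 × 18.02 = 215.0 g

215.0 g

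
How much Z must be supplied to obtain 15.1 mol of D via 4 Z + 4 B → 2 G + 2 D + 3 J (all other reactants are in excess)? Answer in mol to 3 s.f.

n(D) = 15.10 mol
n(Z) = (4/2) × 15.10 = 30.20 mol

30.2 mol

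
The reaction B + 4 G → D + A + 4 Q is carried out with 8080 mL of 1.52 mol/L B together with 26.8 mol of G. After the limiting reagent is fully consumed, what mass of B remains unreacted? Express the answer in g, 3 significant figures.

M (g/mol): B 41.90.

234 g

n(B) = 1.52 × 8080/1000 = 12.28 mol
n(G) = 26.80 mol
n/ν → B: 12.28, G: 6.700; G is limiting.
B consumed = (1/4) × 26.80 = 6.700 mol
B remaining = 12.28 − 6.700 = 5.580 mol
mass = 5.580 × 41.90 = 233.8 g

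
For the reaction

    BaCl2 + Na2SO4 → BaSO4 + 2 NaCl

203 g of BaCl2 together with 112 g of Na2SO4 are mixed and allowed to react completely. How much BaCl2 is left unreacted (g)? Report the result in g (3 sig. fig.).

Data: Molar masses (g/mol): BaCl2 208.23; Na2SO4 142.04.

n(BaCl2) = 203.0 / 208.23 = 0.9749 mol
n(Na2SO4) = 112.0 / 142.04 = 0.7885 mol
n/ν for BaCl2 = 0.9749/1 = 0.9749
n/ν for Na2SO4 = 0.7885/1 = 0.7885
Smallest n/ν is Na2SO4 → limiting reagent.
BaCl2 consumed = (1/1) × 0.7885 = 0.7885 mol
BaCl2 remaining = 0.9749 − 0.7885 = 0.1864 mol
mass = 0.1864 × 208.23 = 38.81 g

38.8 g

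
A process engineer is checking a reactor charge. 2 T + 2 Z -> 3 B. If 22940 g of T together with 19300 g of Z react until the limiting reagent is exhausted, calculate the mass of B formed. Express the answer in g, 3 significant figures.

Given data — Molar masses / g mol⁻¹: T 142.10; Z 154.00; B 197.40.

n(T) = 22940 / 142.10 = 161.4 mol
n(Z) = 19300 / 154.00 = 125.3 mol
n/ν for T = 161.4/2 = 80.70
n/ν for Z = 125.3/2 = 62.65
Smallest n/ν is Z → limiting reagent.
n(B) = (3/2) × 125.3 = 188.0 mol
mass = 188.0 × 197.40 = 37110 g

37100 g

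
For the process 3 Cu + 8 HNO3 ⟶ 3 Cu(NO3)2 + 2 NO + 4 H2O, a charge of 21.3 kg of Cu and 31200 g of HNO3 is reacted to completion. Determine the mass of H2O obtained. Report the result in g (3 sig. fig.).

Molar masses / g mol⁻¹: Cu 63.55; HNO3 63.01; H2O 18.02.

4460 g

n(Cu) = 21.30×1000 / 63.55 = 335.2 mol
n(HNO3) = 31200 / 63.01 = 495.2 mol
n/ν for Cu = 335.2/3 = 111.7
n/ν for HNO3 = 495.2/8 = 61.90
Smallest n/ν is HNO3 → limiting reagent.
n(H2O) = (4/8) × 495.2 = 247.6 mol
mass = 247.6 × 18.02 = 4462 g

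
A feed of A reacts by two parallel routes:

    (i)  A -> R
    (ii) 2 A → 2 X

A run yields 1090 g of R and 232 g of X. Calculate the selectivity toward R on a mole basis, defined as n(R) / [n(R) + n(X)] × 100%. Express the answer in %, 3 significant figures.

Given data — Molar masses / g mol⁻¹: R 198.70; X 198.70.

n(R) = 1090 / 198.70 = 5.486 mol
n(X) = 232 / 198.70 = 1.168 mol
selectivity = 5.486/(5.486+1.168) × 100 = 82.45 %

82.5 %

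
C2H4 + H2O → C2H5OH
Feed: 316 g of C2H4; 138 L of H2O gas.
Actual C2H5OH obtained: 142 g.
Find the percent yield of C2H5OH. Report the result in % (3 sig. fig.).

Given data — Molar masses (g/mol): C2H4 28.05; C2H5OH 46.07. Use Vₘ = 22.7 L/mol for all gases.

n(C2H4) = 316.0 / 28.05 = 11.27 mol
n(H2O) = 138.0 / 22.7 = 6.079 mol
n/ν → C2H4: 11.27, H2O: 6.079; H2O is limiting.
theoretical n(C2H5OH) = (1/1) × 6.079 = 6.079 mol → 280.1 g
% yield = 142 / 280.1 × 100 = 50.70 %

50.7 %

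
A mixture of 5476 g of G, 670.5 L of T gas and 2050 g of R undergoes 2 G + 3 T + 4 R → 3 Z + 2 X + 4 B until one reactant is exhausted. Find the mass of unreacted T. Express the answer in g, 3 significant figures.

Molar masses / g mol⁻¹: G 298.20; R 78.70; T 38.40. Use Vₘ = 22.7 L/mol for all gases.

n(G) = 5476 / 298.20 = 18.36 mol
n(T) = 670.5 / 22.7 = 29.54 mol
n(R) = 2050 / 78.70 = 26.05 mol
n/ν for G = 18.36/2 = 9.180
n/ν for T = 29.54/3 = 9.847
n/ν for R = 26.05/4 = 6.513
Smallest n/ν is R → limiting reagent.
T consumed = (3/4) × 26.05 = 19.54 mol
T remaining = 29.54 − 19.54 = 10.00 mol
mass = 10.00 × 38.40 = 384.0 g

384 g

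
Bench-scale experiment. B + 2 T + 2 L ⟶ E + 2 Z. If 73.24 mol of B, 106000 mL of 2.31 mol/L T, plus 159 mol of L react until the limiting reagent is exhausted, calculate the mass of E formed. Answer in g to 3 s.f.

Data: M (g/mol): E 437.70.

n(B) = 73.24 mol
n(T) = 2.31 × 106000/1000 = 244.9 mol
n(L) = 159.0 mol
n/ν for B = 73.24/1 = 73.24
n/ν for T = 244.9/2 = 122.5
n/ν for L = 159.0/2 = 79.50
Smallest n/ν is B → limiting reagent.
n(E) = (1/1) × 73.24 = 73.24 mol
mass = 73.24 × 437.70 = 32060 g

32100 g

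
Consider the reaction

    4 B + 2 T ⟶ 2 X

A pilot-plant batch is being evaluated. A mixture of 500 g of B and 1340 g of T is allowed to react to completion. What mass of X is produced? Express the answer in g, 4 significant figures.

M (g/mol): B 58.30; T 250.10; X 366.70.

1572 g

n(B) = 500.0 / 58.30 = 8.576 mol
n(T) = 1340 / 250.10 = 5.358 mol
n/ν for B = 8.576/4 = 2.144
n/ν for T = 5.358/2 = 2.679
Smallest n/ν is B → limiting reagent.
n(X) = (2/4) × 8.576 = 4.288 mol
mass = 4.288 × 366.70 = 1572 g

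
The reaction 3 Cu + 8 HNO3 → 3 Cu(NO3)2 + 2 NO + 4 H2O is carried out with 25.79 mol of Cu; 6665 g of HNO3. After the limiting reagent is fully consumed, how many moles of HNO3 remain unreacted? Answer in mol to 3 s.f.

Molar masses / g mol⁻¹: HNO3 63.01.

37.0 mol

n(Cu) = 25.79 mol
n(HNO3) = 6665 / 63.01 = 105.8 mol
n/ν → Cu: 8.597, HNO3: 13.23; Cu is limiting.
HNO3 consumed = (8/3) × 25.79 = 68.77 mol
HNO3 remaining = 105.8 − 68.77 = 37.03 mol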